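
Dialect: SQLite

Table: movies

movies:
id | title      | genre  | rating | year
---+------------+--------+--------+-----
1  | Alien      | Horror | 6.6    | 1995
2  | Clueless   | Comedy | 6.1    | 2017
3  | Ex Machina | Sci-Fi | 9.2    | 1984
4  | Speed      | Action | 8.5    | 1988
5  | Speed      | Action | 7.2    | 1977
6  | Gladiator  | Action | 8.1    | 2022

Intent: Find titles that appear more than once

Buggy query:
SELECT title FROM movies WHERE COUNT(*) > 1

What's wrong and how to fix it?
Bug: WHERE can't reference COUNT(*); aggregates are computed after WHERE

Fix: Group first, then use HAVING for the count condition

Corrected query:
SELECT title FROM movies GROUP BY title HAVING COUNT(*) > 1

Result:
title
-----
Speed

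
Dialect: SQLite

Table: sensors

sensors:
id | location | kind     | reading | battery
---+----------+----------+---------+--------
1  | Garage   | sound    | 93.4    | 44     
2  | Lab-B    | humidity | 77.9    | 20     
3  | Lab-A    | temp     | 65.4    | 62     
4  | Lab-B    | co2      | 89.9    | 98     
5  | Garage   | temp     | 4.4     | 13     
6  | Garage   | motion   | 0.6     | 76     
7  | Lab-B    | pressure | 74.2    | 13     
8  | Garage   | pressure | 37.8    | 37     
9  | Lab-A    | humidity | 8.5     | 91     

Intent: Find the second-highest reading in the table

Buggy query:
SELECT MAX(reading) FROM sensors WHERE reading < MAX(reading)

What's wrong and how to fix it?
Bug: The inner MAX is an aggregate inside WHERE, which is not allowed

Fix: Put the inner MAX in a scalar subquery

Corrected query:
SELECT MAX(reading) FROM sensors WHERE reading < (SELECT MAX(reading) FROM sensors)

Result:
MAX(reading)
------------
89.9        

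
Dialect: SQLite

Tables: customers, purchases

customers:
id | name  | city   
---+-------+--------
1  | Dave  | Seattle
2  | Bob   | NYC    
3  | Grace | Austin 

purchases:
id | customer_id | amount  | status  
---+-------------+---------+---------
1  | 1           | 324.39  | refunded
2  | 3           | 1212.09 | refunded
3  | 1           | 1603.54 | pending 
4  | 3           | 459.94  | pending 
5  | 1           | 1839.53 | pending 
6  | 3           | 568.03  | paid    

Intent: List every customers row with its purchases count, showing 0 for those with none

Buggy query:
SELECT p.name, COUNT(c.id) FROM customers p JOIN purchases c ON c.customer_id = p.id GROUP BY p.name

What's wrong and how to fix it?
Bug: An inner join excludes parents with zero children

Fix: Use LEFT JOIN so parents without children still appear (COUNT(c.id) gives 0)

Corrected query:
SELECT p.name, COUNT(c.id) FROM customers p LEFT JOIN purchases c ON c.customer_id = p.id GROUP BY p.name

Result:
name  | COUNT(c.id)
------+------------
Bob   | 0          
Dave  | 3          
Grace | 3          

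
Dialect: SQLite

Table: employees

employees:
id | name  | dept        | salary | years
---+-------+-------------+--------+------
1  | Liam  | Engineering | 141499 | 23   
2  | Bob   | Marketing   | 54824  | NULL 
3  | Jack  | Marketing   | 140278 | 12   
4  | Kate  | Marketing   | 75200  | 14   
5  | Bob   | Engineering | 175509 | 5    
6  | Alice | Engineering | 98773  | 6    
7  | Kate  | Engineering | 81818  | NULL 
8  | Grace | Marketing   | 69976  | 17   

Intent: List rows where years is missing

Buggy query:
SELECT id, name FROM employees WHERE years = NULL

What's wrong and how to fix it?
Bug: Comparing to NULL with '=' never matches; NULL = NULL is unknown, not true

Fix: Replace '= NULL' with 'IS NULL'

Corrected query:
SELECT id, name FROM employees WHERE years IS NULL

Result:
id | name
---+-----
2  | Bob 
7  | Kate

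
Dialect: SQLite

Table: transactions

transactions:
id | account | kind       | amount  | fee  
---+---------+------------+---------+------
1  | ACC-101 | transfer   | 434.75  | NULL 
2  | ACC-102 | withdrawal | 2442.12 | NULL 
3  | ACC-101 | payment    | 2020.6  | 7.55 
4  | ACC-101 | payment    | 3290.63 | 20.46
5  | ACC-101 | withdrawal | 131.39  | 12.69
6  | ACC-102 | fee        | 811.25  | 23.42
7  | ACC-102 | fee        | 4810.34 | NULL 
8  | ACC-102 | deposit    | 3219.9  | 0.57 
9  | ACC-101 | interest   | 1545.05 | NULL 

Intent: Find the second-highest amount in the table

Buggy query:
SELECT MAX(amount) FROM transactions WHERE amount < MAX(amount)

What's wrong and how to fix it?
Bug: The inner MAX is an aggregate inside WHERE, which is not allowed

Fix: Compute the overall MAX in a subquery, then take MAX of rows below it

Corrected query:
SELECT MAX(amount) FROM transactions WHERE amount < (SELECT MAX(amount) FROM transactions)

Result:
MAX(amount)
-----------
3290.63    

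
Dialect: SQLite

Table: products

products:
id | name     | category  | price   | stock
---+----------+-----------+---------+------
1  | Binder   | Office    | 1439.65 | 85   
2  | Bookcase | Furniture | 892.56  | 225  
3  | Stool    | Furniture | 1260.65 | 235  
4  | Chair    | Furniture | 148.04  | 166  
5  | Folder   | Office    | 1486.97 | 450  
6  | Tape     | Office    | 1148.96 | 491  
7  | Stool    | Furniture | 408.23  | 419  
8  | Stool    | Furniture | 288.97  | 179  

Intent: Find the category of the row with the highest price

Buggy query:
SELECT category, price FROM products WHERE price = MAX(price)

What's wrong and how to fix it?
Bug: WHERE is evaluated per row; an aggregate over the whole table isn't defined there

Fix: Wrap MAX in a scalar subquery so WHERE compares against a single value

Corrected query:
SELECT category, price FROM products WHERE price = (SELECT MAX(price) FROM products)

Result:
category | price  
---------+--------
Office   | 1486.97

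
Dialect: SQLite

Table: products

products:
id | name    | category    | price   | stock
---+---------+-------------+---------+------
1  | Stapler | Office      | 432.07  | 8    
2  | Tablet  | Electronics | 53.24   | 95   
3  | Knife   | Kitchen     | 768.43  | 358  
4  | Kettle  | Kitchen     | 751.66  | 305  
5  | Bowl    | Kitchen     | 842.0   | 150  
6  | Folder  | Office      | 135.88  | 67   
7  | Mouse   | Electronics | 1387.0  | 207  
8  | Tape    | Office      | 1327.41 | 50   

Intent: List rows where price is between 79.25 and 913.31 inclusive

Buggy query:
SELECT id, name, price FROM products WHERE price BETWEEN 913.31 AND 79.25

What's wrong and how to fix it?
Bug: BETWEEN expects the lower bound first; with 913.31 AND 79.25 the range is empty

Fix: Write BETWEEN 79.25 AND 913.31

Corrected query:
SELECT id, name, price FROM products WHERE price BETWEEN 79.25 AND 913.31

Result:
id | name    | price 
---+---------+-------
1  | Stapler | 432.07
3  | Knife   | 768.43
4  | Kettle  | 751.66
5  | Bowl    | 842   
6  | Folder  | 135.88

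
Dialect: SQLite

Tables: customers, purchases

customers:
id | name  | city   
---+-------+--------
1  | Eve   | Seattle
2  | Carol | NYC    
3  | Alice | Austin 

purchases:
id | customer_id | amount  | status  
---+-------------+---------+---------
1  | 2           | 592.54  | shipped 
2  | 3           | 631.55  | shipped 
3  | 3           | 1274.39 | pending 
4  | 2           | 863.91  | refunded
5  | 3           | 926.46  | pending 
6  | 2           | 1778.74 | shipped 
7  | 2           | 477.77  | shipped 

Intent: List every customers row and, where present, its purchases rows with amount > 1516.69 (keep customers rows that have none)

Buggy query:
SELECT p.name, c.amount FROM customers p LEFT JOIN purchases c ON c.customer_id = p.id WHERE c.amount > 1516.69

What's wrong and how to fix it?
Bug: A WHERE condition on the right-hand table after LEFT JOIN drops unmatched parents

Fix: Move the right-table condition into the ON clause so unmatched parents are kept

Corrected query:
SELECT p.name, c.amount FROM customers p LEFT JOIN purchases c ON c.customer_id = p.id AND c.amount > 1516.69

Result:
name  | amount 
------+--------
Eve   | NULL   
Carol | 1778.74
Alice | NULL   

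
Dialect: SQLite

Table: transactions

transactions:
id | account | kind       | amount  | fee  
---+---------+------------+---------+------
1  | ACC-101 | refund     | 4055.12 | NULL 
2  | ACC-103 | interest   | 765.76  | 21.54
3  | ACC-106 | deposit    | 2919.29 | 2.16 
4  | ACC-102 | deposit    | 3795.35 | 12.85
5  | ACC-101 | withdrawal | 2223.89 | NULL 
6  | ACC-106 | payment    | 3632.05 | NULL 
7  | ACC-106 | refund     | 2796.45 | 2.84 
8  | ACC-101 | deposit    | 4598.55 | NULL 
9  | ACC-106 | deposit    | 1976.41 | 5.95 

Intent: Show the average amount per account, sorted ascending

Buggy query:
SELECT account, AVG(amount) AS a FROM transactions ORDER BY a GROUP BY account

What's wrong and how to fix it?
Bug: ORDER BY appears before GROUP BY; SQL clause order requires GROUP BY first

Fix: Move ORDER BY to the end, after GROUP BY

Corrected query:
SELECT account, AVG(amount) AS a FROM transactions GROUP BY account ORDER BY a

Result:
account | a          
--------+------------
ACC-103 | 765.76     
ACC-106 | 2831.05    
ACC-101 | 3625.853333
ACC-102 | 3795.35    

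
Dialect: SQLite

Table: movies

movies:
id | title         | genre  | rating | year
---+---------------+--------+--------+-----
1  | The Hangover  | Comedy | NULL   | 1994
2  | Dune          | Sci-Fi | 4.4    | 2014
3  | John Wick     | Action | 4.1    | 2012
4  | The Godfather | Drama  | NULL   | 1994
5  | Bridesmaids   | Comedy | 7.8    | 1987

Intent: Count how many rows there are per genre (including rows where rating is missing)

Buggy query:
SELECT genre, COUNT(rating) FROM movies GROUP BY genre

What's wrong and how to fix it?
Bug: COUNT(column) counts non-NULL values only; rows with NULL rating aren't counted

Fix: Use COUNT(*) to count all rows regardless of NULL

Corrected query:
SELECT genre, COUNT(*) FROM movies GROUP BY genre

Result:
genre  | COUNT(*)
-------+---------
Action | 1       
Comedy | 2       
Drama  | 1       
Sci-Fi | 1       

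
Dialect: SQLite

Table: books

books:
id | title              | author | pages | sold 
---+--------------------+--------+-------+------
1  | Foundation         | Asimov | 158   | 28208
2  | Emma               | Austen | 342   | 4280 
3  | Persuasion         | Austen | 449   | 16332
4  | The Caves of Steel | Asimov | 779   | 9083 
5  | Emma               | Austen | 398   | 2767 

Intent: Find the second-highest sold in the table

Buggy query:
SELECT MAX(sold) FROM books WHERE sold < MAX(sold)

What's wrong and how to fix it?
Bug: MAX(sold) on the right of the comparison is an aggregate-in-WHERE error

Fix: Put the inner MAX in a scalar subquery

Corrected query:
SELECT MAX(sold) FROM books WHERE sold < (SELECT MAX(sold) FROM books)

Result:
MAX(sold)
---------
16332    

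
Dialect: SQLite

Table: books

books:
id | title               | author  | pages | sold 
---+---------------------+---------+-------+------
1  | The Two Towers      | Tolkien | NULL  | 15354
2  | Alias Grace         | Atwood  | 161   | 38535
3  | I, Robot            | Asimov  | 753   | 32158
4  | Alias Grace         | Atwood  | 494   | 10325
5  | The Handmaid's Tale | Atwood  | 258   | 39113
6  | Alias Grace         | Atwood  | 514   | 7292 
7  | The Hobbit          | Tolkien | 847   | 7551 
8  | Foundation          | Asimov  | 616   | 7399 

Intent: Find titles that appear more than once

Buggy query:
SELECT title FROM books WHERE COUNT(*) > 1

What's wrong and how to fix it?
Bug: WHERE can't reference COUNT(*); aggregates are computed after WHERE

Fix: GROUP BY title, then filter groups with HAVING COUNT(*) > 1

Corrected query:
SELECT title FROM books GROUP BY title HAVING COUNT(*) > 1

Result:
title      
-----------
Alias Grace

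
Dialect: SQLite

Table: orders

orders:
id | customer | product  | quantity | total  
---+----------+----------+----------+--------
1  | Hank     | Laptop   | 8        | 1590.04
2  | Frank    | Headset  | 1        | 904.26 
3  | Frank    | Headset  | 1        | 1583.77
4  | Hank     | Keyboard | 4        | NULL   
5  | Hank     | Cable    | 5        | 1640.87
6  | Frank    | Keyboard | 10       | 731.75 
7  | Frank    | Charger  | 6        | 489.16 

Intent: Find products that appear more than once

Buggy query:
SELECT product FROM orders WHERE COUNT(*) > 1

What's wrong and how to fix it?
Bug: WHERE can't reference COUNT(*); aggregates are computed after WHERE

Fix: Group first, then use HAVING for the count condition

Corrected query:
SELECT product FROM orders GROUP BY product HAVING COUNT(*) > 1

Result:
product 
--------
Headset 
Keyboard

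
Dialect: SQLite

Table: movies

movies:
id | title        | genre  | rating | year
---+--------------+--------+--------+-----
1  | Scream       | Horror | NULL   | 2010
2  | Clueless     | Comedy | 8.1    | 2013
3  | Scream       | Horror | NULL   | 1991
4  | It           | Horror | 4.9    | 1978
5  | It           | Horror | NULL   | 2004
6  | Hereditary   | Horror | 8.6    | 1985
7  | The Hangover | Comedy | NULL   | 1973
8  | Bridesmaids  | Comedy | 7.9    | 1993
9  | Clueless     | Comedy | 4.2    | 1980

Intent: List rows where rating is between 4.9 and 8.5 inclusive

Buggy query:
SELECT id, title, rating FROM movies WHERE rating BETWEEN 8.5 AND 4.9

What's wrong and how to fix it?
Bug: The bounds are reversed; BETWEEN a AND b requires a <= b to match anything

Fix: Write BETWEEN 4.9 AND 8.5

Corrected query:
SELECT id, title, rating FROM movies WHERE rating BETWEEN 4.9 AND 8.5

Result:
id | title       | rating
---+-------------+-------
2  | Clueless    | 8.1   
4  | It          | 4.9   
8  | Bridesmaids | 7.9   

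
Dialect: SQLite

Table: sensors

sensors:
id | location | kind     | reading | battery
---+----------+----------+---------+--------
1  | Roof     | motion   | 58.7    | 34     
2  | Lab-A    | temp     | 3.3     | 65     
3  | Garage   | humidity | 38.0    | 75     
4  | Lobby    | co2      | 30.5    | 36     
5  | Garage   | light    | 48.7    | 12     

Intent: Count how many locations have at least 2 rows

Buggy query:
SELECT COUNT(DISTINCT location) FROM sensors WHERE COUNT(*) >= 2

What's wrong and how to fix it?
Bug: COUNT(*) cannot appear in WHERE; the per-group count doesn't exist yet

Fix: Group first with HAVING COUNT(*) >= 2, then COUNT the resulting groups

Corrected query:
SELECT COUNT(*) FROM (SELECT location FROM sensors GROUP BY location HAVING COUNT(*) >= 2)

Result:
COUNT(*)
--------
1       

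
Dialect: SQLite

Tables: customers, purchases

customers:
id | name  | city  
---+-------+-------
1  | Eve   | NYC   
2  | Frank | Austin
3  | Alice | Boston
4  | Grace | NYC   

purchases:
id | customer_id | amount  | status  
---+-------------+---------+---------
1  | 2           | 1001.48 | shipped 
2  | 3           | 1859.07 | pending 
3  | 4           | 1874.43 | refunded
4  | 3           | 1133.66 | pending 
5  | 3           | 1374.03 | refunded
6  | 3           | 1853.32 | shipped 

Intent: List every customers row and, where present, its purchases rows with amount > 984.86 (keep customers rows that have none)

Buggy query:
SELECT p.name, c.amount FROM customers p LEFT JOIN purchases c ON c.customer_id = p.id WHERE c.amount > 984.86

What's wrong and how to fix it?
Bug: A WHERE condition on the right-hand table after LEFT JOIN drops unmatched parents

Fix: Move the right-table condition into the ON clause so unmatched parents are kept

Corrected query:
SELECT p.name, c.amount FROM customers p LEFT JOIN purchases c ON c.customer_id = p.id AND c.amount > 984.86

Result:
name  | amount 
------+--------
Eve   | NULL   
Frank | 1001.48
Alice | 1133.66
Alice | 1374.03
Alice | 1853.32
Alice | 1859.07
Grace | 1874.43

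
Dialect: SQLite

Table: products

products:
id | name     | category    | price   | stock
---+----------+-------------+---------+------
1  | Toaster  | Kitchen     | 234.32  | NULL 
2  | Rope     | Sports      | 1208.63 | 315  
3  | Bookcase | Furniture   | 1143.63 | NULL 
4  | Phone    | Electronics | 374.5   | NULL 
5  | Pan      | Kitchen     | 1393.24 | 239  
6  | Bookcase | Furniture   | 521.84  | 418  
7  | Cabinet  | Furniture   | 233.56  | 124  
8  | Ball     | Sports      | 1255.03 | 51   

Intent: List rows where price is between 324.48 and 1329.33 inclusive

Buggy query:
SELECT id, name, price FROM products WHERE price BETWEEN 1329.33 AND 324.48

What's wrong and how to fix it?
Bug: BETWEEN expects the lower bound first; with 1329.33 AND 324.48 the range is empty

Fix: Write BETWEEN 324.48 AND 1329.33

Corrected query:
SELECT id, name, price FROM products WHERE price BETWEEN 324.48 AND 1329.33

Result:
id | name     | price  
---+----------+--------
2  | Rope     | 1208.63
3  | Bookcase | 1143.63
4  | Phone    | 374.5  
6  | Bookcase | 521.84 
8  | Ball     | 1255.03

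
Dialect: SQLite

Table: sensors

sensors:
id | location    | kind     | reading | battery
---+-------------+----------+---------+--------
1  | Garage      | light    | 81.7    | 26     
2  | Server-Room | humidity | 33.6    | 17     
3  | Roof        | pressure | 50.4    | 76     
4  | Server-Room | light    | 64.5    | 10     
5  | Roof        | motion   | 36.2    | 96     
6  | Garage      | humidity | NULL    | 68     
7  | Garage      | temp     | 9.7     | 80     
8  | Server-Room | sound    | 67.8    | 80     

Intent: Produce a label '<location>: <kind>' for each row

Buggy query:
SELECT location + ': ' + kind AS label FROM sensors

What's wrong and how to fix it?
Bug: '+' is numeric addition; on text columns SQLite converts them to 0 instead of concatenating

Fix: Replace + with || to concatenate text

Corrected query:
SELECT location || ': ' || kind AS label FROM sensors

Result:
label                
---------------------
Garage: light        
Server-Room: humidity
Roof: pressure       
Server-Room: light   
Roof: motion         
Garage: humidity     
Garage: temp         
Server-Room: sound   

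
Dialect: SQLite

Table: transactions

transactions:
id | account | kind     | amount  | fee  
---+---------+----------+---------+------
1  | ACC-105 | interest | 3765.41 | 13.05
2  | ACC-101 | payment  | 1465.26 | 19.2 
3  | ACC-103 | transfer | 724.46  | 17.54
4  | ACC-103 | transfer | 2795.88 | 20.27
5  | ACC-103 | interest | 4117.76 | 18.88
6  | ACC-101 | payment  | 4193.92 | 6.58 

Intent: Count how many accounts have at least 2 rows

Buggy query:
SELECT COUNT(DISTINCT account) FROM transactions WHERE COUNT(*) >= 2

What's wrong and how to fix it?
Bug: COUNT(*) cannot appear in WHERE; the per-group count doesn't exist yet

Fix: Group first with HAVING COUNT(*) >= 2, then COUNT the resulting groups

Corrected query:
SELECT COUNT(*) FROM (SELECT account FROM transactions GROUP BY account HAVING COUNT(*) >= 2)

Result:
COUNT(*)
--------
2       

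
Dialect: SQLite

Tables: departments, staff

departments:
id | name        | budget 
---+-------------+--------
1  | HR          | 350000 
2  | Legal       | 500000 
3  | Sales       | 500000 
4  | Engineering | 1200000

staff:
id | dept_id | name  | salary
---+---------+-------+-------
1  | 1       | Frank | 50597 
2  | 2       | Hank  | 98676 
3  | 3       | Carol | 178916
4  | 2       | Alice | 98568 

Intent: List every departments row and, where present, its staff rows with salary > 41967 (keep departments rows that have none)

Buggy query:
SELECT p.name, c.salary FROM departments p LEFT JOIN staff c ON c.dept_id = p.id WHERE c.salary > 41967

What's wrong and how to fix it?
Bug: A WHERE condition on the right-hand table after LEFT JOIN drops unmatched parents

Fix: Put 'c.salary > 41967' in the JOIN's ON clause instead of WHERE

Corrected query:
SELECT p.name, c.salary FROM departments p LEFT JOIN staff c ON c.dept_id = p.id AND c.salary > 41967

Result:
name        | salary
------------+-------
HR          | 50597 
Legal       | 98568 
Legal       | 98676 
Sales       | 178916
Engineering | NULL  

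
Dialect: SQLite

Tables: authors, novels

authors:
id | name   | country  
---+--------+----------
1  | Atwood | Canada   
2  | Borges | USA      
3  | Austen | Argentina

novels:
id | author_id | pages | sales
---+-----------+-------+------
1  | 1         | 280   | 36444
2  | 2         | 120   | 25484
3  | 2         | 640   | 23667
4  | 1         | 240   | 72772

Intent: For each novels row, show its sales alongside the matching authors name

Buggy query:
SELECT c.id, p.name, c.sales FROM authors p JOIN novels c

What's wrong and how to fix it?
Bug: JOIN with no ON clause produces a cartesian product; every novels row pairs with every authors row

Fix: Specify the join condition linking the foreign key to the parent id

Corrected query:
SELECT c.id, p.name, c.sales FROM authors p JOIN novels c ON c.author_id = p.id

Result:
id | name   | sales
---+--------+------
1  | Atwood | 36444
2  | Borges | 25484
3  | Borges | 23667
4  | Atwood | 72772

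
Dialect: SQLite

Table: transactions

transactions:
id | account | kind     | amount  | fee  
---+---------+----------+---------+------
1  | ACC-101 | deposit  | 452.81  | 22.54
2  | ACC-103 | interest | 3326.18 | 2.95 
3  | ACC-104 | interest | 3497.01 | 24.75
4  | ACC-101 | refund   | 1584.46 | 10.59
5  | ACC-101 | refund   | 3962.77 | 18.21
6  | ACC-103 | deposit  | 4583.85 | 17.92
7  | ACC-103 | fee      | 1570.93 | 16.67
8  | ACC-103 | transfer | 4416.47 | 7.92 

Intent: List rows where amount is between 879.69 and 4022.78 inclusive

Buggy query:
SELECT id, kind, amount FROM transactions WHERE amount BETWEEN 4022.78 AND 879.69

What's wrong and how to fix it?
Bug: The bounds are reversed; BETWEEN a AND b requires a <= b to match anything

Fix: Swap the bounds so the smaller value comes first

Corrected query:
SELECT id, kind, amount FROM transactions WHERE amount BETWEEN 879.69 AND 4022.78

Result:
id | kind     | amount 
---+----------+--------
2  | interest | 3326.18
3  | interest | 3497.01
4  | refund   | 1584.46
5  | refund   | 3962.77
7  | fee      | 1570.93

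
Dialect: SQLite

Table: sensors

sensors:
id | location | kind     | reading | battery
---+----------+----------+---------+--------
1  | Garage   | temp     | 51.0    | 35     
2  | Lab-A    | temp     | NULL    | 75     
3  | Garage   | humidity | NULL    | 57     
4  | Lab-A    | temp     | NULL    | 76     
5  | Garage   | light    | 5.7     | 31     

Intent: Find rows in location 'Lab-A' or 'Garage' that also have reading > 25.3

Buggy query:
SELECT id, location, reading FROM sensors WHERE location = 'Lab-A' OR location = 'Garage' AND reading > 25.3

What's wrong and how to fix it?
Bug: Without parentheses, AND is evaluated before OR, so the reading filter only applies to the 'Garage' branch

Fix: Add parentheses around the OR so the AND applies to both alternatives

Corrected query:
SELECT id, location, reading FROM sensors WHERE (location = 'Lab-A' OR location = 'Garage') AND reading > 25.3

Result:
id | location | reading
---+----------+--------
1  | Garage   | 51     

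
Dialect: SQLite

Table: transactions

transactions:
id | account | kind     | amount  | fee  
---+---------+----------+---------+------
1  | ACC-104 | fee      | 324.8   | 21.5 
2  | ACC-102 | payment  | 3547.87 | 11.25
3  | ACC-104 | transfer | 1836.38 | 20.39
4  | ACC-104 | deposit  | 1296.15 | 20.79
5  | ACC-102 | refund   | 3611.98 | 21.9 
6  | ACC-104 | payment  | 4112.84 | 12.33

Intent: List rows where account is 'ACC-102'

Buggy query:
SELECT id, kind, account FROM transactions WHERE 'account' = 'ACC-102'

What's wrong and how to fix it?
Bug: 'account' in single quotes is a string literal, not the column; the comparison is literal-vs-literal and never true

Fix: Remove the quotes around the column name (or use double quotes for an identifier)

Corrected query:
SELECT id, kind, account FROM transactions WHERE account = 'ACC-102'

Result:
id | kind    | account
---+---------+--------
2  | payment | ACC-102
5  | refund  | ACC-102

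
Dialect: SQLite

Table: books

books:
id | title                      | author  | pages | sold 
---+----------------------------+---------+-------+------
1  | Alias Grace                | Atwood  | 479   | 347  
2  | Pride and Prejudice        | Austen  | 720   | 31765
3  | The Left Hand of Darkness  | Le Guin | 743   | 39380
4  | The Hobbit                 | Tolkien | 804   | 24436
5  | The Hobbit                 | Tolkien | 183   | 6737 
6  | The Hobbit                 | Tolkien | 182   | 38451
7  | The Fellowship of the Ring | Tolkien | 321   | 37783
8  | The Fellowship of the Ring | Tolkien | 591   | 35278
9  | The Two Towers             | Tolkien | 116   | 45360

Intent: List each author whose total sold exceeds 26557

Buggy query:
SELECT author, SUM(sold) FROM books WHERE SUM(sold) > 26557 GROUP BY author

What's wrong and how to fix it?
Bug: SUM(sold) is an aggregate, but WHERE filters rows before aggregation

Fix: Move the aggregate condition to a HAVING clause

Corrected query:
SELECT author, SUM(sold) FROM books GROUP BY author HAVING SUM(sold) > 26557

Result:
author  | SUM(sold)
--------+----------
Austen  | 31765    
Le Guin | 39380    
Tolkien | 188045   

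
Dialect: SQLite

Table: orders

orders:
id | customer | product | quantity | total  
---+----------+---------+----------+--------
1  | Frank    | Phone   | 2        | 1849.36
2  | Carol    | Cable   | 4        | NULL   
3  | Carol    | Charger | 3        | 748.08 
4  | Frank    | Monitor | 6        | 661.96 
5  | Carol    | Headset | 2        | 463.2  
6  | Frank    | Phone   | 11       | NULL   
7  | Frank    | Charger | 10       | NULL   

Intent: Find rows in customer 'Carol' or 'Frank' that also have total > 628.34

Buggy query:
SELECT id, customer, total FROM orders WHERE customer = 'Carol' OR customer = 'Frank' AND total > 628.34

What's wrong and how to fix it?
Bug: AND binds tighter than OR, so this parses as customer = 'Carol' OR (customer = 'Frank' AND total > 628.34)

Fix: Add parentheses around the OR so the AND applies to both alternatives

Corrected query:
SELECT id, customer, total FROM orders WHERE (customer = 'Carol' OR customer = 'Frank') AND total > 628.34

Result:
id | customer | total  
---+----------+--------
1  | Frank    | 1849.36
3  | Carol    | 748.08 
4  | Frank    | 661.96 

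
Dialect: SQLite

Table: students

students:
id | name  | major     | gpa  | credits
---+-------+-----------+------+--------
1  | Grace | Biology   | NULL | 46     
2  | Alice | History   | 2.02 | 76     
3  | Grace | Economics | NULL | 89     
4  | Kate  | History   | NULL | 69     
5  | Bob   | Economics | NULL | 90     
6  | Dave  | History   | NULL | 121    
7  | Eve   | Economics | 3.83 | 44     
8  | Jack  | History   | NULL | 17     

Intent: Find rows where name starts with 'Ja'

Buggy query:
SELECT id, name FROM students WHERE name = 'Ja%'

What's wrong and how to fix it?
Bug: '=' compares the literal string including the % character; pattern matching needs LIKE

Fix: Replace '=' with LIKE so 'Ja%' is treated as a pattern

Corrected query:
SELECT id, name FROM students WHERE name LIKE 'Ja%'

Result:
id | name
---+-----
8  | Jack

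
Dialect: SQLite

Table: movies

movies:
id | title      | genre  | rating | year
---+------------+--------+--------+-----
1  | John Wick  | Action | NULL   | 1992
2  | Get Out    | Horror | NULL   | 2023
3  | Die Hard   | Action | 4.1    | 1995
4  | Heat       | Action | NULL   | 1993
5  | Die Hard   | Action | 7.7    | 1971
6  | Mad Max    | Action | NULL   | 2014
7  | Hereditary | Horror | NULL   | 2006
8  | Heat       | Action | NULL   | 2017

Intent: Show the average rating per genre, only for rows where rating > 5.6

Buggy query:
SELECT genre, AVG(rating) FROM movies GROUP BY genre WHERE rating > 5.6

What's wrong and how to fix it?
Bug: Row-level WHERE must come before GROUP BY in the clause order

Fix: Place WHERE between FROM and GROUP BY

Corrected query:
SELECT genre, AVG(rating) FROM movies WHERE rating > 5.6 GROUP BY genre

Result:
genre  | AVG(rating)
-------+------------
Action | 7.7        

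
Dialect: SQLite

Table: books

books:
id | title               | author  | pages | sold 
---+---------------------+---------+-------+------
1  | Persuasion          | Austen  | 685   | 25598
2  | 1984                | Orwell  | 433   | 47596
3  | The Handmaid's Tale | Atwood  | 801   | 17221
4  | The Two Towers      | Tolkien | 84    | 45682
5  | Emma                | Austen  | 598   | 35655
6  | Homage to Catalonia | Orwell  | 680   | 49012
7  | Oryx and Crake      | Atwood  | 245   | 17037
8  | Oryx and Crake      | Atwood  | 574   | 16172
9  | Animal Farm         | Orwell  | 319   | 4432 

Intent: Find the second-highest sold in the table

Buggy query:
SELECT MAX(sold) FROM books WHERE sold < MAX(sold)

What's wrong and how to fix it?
Bug: The inner MAX is an aggregate inside WHERE, which is not allowed

Fix: Put the inner MAX in a scalar subquery

Corrected query:
SELECT MAX(sold) FROM books WHERE sold < (SELECT MAX(sold) FROM books)

Result:
MAX(sold)
---------
47596    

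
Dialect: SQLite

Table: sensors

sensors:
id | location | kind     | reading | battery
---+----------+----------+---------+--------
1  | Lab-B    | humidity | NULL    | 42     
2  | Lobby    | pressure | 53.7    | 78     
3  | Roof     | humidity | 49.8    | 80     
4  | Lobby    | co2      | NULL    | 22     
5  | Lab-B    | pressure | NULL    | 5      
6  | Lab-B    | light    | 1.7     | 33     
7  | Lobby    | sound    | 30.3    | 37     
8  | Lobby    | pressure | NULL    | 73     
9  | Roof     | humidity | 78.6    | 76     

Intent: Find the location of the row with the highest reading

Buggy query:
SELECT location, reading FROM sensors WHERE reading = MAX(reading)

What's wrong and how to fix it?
Bug: MAX(reading) is an aggregate and cannot be used directly in WHERE

Fix: Wrap MAX in a scalar subquery so WHERE compares against a single value

Corrected query:
SELECT location, reading FROM sensors WHERE reading = (SELECT MAX(reading) FROM sensors)

Result:
location | reading
---------+--------
Roof     | 78.6   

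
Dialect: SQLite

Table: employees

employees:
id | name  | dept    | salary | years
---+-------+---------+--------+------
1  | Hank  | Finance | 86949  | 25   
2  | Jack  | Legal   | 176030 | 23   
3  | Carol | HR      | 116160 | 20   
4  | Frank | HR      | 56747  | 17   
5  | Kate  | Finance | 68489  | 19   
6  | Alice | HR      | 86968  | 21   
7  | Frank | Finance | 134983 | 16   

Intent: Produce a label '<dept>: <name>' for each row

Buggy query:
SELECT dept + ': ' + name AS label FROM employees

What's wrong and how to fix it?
Bug: SQLite uses || for string concatenation; + coerces text to numbers (yielding 0)

Fix: Use the || operator for string concatenation

Corrected query:
SELECT dept || ': ' || name AS label FROM employees

Result:
label         
--------------
Finance: Hank 
Legal: Jack   
HR: Carol     
HR: Frank     
Finance: Kate 
HR: Alice     
Finance: Frank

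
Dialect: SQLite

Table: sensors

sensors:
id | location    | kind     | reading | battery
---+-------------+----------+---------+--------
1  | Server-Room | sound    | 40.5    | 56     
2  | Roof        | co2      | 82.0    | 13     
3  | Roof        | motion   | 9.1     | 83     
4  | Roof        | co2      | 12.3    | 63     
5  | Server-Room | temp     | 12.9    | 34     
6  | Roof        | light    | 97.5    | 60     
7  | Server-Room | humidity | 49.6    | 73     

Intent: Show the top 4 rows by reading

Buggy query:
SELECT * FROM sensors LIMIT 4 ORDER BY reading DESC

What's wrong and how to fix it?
Bug: LIMIT must come after ORDER BY

Fix: Swap the clauses: ORDER BY first, then LIMIT

Corrected query:
SELECT * FROM sensors ORDER BY reading DESC LIMIT 4

Result:
id | location    | kind     | reading | battery
---+-------------+----------+---------+--------
6  | Roof        | light    | 97.5    | 60     
2  | Roof        | co2      | 82      | 13     
7  | Server-Room | humidity | 49.6    | 73     
1  | Server-Room | sound    | 40.5    | 56     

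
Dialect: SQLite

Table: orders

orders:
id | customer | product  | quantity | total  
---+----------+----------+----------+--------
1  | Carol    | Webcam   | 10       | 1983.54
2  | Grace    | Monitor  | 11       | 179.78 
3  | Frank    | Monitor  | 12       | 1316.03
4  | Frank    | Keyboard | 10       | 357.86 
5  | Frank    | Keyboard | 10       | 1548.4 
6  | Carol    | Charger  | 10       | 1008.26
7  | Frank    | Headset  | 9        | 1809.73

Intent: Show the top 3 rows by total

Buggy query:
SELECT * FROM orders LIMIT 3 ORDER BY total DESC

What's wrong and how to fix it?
Bug: ORDER BY cannot follow LIMIT; LIMIT is the final clause

Fix: Sort with ORDER BY, then apply LIMIT

Corrected query:
SELECT * FROM orders ORDER BY total DESC LIMIT 3

Result:
id | customer | product  | quantity | total  
---+----------+----------+----------+--------
1  | Carol    | Webcam   | 10       | 1983.54
7  | Frank    | Headset  | 9        | 1809.73
5  | Frank    | Keyboard | 10       | 1548.4 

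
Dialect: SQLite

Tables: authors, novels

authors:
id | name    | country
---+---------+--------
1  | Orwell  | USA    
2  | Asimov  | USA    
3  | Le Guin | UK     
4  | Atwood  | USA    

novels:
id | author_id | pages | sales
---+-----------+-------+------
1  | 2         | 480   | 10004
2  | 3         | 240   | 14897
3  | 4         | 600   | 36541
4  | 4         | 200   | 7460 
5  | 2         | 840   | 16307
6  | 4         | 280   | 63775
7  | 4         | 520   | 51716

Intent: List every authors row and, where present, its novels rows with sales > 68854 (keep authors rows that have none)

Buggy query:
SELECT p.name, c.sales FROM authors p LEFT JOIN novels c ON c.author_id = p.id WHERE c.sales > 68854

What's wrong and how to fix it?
Bug: Filtering c.sales in WHERE discards the NULL rows produced by LEFT JOIN, turning it into an inner join

Fix: Move the right-table condition into the ON clause so unmatched parents are kept

Corrected query:
SELECT p.name, c.sales FROM authors p LEFT JOIN novels c ON c.author_id = p.id AND c.sales > 68854

Result:
name    | sales
--------+------
Orwell  | NULL 
Asimov  | NULL 
Le Guin | NULL 
Atwood  | NULL 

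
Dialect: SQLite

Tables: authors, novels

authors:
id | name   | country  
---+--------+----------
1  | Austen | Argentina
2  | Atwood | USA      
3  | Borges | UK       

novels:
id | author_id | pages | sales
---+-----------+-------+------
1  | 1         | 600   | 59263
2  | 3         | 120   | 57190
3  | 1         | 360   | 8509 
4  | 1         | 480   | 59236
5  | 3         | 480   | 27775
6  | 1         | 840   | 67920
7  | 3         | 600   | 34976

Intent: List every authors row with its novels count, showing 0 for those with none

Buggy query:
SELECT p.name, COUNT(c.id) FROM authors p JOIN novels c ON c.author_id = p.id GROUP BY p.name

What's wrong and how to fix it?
Bug: INNER JOIN drops authors rows that have no matching novels rows

Fix: Use LEFT JOIN so parents without children still appear (COUNT(c.id) gives 0)

Corrected query:
SELECT p.name, COUNT(c.id) FROM authors p LEFT JOIN novels c ON c.author_id = p.id GROUP BY p.name

Result:
name   | COUNT(c.id)
-------+------------
Atwood | 0          
Austen | 4          
Borges | 3          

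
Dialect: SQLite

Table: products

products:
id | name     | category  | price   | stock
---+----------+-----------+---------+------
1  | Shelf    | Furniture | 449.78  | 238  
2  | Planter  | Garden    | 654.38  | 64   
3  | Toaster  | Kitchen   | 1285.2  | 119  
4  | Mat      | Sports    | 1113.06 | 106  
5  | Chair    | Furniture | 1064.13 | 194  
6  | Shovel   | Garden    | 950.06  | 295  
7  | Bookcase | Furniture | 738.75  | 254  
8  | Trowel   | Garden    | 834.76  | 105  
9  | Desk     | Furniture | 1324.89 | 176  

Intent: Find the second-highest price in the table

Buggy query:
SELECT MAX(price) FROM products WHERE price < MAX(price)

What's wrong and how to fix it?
Bug: The inner MAX is an aggregate inside WHERE, which is not allowed

Fix: Compute the overall MAX in a subquery, then take MAX of rows below it

Corrected query:
SELECT MAX(price) FROM products WHERE price < (SELECT MAX(price) FROM products)

Result:
MAX(price)
----------
1285.2    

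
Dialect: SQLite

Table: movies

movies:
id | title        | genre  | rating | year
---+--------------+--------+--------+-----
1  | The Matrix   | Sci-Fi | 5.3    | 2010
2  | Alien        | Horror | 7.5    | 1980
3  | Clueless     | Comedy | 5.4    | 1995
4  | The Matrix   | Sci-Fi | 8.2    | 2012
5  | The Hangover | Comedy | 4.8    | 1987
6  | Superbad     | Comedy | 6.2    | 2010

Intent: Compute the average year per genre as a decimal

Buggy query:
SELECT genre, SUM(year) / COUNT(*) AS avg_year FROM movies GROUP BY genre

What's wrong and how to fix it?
Bug: Both operands are integers, so '/' performs integer division and truncates

Fix: Multiply by 1.0 (or CAST to REAL) to force floating-point division

Corrected query:
SELECT genre, SUM(year) * 1.0 / COUNT(*) AS avg_year FROM movies GROUP BY genre

Result:
genre  | avg_year   
-------+------------
Comedy | 1997.333333
Horror | 1980       
Sci-Fi | 2011       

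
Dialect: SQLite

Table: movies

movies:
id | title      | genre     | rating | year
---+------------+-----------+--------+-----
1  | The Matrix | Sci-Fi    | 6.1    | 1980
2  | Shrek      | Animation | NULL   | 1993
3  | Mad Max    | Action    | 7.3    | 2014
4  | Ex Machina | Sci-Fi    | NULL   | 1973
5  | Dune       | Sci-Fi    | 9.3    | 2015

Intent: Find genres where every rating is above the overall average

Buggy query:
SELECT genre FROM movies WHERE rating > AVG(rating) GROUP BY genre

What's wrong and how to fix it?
Bug: AVG() is an aggregate; it can't sit directly in WHERE

Fix: Compute the overall average in a scalar subquery and compare each group's MIN against it in HAVING

Corrected query:
SELECT genre FROM movies GROUP BY genre HAVING MIN(rating) > (SELECT AVG(rating) FROM movies)

Result:
(no rows)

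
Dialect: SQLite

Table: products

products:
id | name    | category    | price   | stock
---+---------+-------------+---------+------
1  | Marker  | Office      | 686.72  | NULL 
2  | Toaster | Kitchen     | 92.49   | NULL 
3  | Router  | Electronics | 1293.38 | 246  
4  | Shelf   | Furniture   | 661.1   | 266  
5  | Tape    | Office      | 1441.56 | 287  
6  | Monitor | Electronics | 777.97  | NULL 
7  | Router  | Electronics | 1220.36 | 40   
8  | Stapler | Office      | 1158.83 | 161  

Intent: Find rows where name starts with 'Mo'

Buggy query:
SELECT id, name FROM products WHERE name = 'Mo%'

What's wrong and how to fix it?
Bug: '=' compares the literal string including the % character; pattern matching needs LIKE

Fix: Replace '=' with LIKE so 'Mo%' is treated as a pattern

Corrected query:
SELECT id, name FROM products WHERE name LIKE 'Mo%'

Result:
id | name   
---+--------
6  | Monitor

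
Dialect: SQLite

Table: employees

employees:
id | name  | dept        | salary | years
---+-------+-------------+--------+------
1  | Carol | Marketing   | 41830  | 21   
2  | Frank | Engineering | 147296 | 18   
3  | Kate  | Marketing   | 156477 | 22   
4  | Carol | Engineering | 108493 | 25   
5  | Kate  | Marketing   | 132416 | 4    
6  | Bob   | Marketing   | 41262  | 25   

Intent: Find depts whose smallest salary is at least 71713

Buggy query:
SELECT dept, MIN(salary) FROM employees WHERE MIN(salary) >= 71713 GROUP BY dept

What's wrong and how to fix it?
Bug: Aggregates like MIN are computed per group after WHERE runs

Fix: Use HAVING for the per-group MIN condition

Corrected query:
SELECT dept, MIN(salary) FROM employees GROUP BY dept HAVING MIN(salary) >= 71713

Result:
dept        | MIN(salary)
------------+------------
Engineering | 108493     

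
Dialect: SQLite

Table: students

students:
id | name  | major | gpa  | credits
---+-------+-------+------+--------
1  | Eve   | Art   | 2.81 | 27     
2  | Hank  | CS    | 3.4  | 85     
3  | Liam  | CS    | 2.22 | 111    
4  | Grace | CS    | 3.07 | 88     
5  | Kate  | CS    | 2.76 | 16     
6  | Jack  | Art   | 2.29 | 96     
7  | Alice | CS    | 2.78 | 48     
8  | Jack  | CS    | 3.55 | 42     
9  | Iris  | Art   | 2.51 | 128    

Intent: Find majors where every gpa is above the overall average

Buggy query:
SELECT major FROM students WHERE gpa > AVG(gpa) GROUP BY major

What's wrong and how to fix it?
Bug: WHERE evaluates per row before aggregation, so AVG() is unavailable

Fix: Compute the overall average in a scalar subquery and compare each group's MIN against it in HAVING

Corrected query:
SELECT major FROM students GROUP BY major HAVING MIN(gpa) > (SELECT AVG(gpa) FROM students)

Result:
(no rows)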